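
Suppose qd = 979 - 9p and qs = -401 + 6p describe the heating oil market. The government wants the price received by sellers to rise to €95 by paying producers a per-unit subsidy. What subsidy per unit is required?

At a seller price of 95, quantity supplied is -401 + 6·95 = 169.
Buyers absorb 169 only when they pay pb with 979 − 9·pb = 169, i.e. pb = 90.
s = ps − pb = 95 − 90 = 5.

Required subsidy s = €5 per unit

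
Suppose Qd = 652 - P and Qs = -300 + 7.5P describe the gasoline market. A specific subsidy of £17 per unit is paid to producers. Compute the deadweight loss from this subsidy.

Pre-subsidy: 652 - P = -300 + 7.5P gives P* = 112, Q* = 540.
With the subsidy, sellers receive Ps = Pb + 17 for each unit, where Pb is the price buyers pay.
Supply in terms of Pb becomes Qs = -300 + 7.5(Pb + 17) = -172.5 + 7.5Pb. Setting this equal to demand: 652 - Pb = -172.5 + 7.5Pb, so Pb = 97.
Sellers receive Ps = 97 + 17 = 114; Q' = 652 − 1·97 = 555.
The subsidy expands output by 555 − 540 = 15 past the efficient level; on those units the gap between marginal cost and willingness to pay runs from 0 up to 17.
DWL = ½ × 17 × 15 = 127.5.

Deadweight loss = £127.5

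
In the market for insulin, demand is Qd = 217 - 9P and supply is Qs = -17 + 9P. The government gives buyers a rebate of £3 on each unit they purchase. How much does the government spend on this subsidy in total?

Government cost = £340.5

Pre-subsidy: 217 - 9P = -17 + 9P gives P* = 13, Q* = 100.
With the rebate, buyers effectively pay Pb = Ps − 3, where Ps is the price sellers receive.
Demand in terms of Ps becomes Qd = 217 − 9(Ps − 3) = 244 - 9Ps. Setting this equal to supply: 244 - 9Ps = -17 + 9Ps, so Ps = 14.5.
Buyers pay Pb = 14.5 − 3 = 11.5; Q' = -17 + 9·14.5 = 113.5.
Government outlay = subsidy × quantity = 3 × 113.5 = 340.5.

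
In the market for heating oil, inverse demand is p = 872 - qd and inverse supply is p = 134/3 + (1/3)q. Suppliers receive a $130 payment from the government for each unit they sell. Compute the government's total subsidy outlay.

Pre-subsidy: 872 - q = 134/3 + (1/3)q gives q* = 620.5 and p* = 251.5.
With the subsidy, sellers receive ps = pb + 130 for each unit, where pb is the price buyers pay.
On the curves, pb = 872 - q and ps = 134/3 + (1/3)q; the wedge ps − pb = 130 gives 134/3 + (1/3)q − (872 - q) = 130, so q' = 718.
Then pb = 872 − 1·718 = 154 and ps = 134/3 + (1/3)·718 = 284.
Government outlay = subsidy × quantity = 130 × 718 = 93340.

Government cost = $93340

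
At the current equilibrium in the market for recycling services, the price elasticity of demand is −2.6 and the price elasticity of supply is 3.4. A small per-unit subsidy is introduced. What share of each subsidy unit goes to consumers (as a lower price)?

For a small subsidy around the equilibrium, the benefit split depends on the relative slopes, which at a point are proportional to the elasticities.
Buyer share = εs/(εs + |εd|) = 3.4/(3.4 + 2.6) = 17/30; seller share = |εd|/(εs + |εd|) = 13/30.

Consumer share = 17/30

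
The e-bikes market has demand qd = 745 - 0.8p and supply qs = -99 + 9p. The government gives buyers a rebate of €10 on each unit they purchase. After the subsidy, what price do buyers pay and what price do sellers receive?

Buyers pay 3770/49; sellers receive 4260/49

Pre-subsidy: 745 - 0.8p = -99 + 9p gives p* = 4220/49, q* = 33129/49.
With the rebate, buyers effectively pay pb = ps − 10, where ps is the price sellers receive.
Demand in terms of ps becomes qd = 745 − 0.8(ps − 10) = 753 - 0.8ps. Setting this equal to supply: 753 - 0.8ps = -99 + 9ps, so ps = 4260/49.
Buyers pay pb = 4260/49 − 10 = 3770/49; q' = -99 + 9·(4260/49) = 33489/49.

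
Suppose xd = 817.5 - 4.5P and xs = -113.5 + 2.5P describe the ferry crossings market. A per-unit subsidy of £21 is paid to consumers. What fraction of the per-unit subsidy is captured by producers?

Pre-subsidy: 817.5 - 4.5P = -113.5 + 2.5P gives P* = 133, x* = 219.
With the rebate, buyers effectively pay Pb = Ps − 21, where Ps is the price sellers receive.
Demand in terms of Ps becomes xd = 817.5 − 4.5(Ps − 21) = 912 - 4.5Ps. Setting this equal to supply: 912 - 4.5Ps = -113.5 + 2.5Ps, so Ps = 146.5.
Buyers pay Pb = 146.5 − 21 = 125.5; x' = -113.5 + 2.5·146.5 = 252.75.
Buyers' price falls by P* − Pb = 133 − 125.5 = 7.5; sellers' price rises by Ps − P* = 146.5 − 133 = 13.5.
So producers capture 13.5/21 = 9/14 of each unit of subsidy.

Producer share = 9/14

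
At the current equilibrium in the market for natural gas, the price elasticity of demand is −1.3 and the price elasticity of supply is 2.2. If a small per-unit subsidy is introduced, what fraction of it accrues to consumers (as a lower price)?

For a small subsidy around the equilibrium, the benefit split depends on the relative slopes, which at a point are proportional to the elasticities.
Buyer share = εs/(εs + |εd|) = 2.2/(2.2 + 1.3) = 22/35; seller share = |εd|/(εs + |εd|) = 13/35.

Consumer share = 22/35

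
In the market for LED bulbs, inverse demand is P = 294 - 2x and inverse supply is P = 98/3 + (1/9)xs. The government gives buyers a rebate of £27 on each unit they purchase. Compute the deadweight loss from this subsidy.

Pre-subsidy: 294 - 2x = 98/3 + (1/9)x gives x* = 2352/19 and P* = 882/19.
With the rebate, buyers effectively pay Pb = Ps − 27, where Ps is the price sellers receive.
On the curves, Pb = 294 - 2x and Ps = 98/3 + (1/9)x; the wedge Ps − Pb = 27 gives 98/3 + (1/9)x − (294 - 2x) = 27, so x' = 2595/19.
Then Pb = 294 − 2·(2595/19) = 396/19 and Ps = 98/3 + (1/9)·(2595/19) = 909/19.
The subsidy expands output by 2595/19 − 2352/19 = 243/19 past the efficient level; on those units the gap between marginal cost and willingness to pay runs from 0 up to 27.
DWL = ½ × 27 × 243/19 = 6561/38.

Deadweight loss = 6561/38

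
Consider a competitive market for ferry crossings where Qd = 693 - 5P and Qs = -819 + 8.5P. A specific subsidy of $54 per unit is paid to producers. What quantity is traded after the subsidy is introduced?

Pre-subsidy: 693 - 5P = -819 + 8.5P gives P* = 112, Q* = 133.
With the subsidy, sellers receive Ps = Pb + 54 for each unit, where Pb is the price buyers pay.
Supply in terms of Pb becomes Qs = -819 + 8.5(Pb + 54) = -360 + 8.5Pb. Setting this equal to demand: 693 - 5Pb = -360 + 8.5Pb, so Pb = 78.
Sellers receive Ps = 78 + 54 = 132; Q' = 693 − 5·78 = 303.

Q' = 303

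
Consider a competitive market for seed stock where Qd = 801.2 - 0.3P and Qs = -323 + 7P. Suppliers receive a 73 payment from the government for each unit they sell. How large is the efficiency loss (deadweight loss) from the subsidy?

Deadweight loss = 766.5

Pre-subsidy: 801.2 - 0.3P = -323 + 7P gives P* = 154, Q* = 755.
With the subsidy, sellers receive Ps = Pb + 73 for each unit, where Pb is the price buyers pay.
Supply in terms of Pb becomes Qs = -323 + 7(Pb + 73) = 188 + 7Pb. Setting this equal to demand: 801.2 - 0.3Pb = 188 + 7Pb, so Pb = 84.
Sellers receive Ps = 84 + 73 = 157; Q' = 801.2 − 0.3·84 = 776.
The subsidy expands output by 776 − 755 = 21 past the efficient level; on those units the gap between marginal cost and willingness to pay runs from 0 up to 73.
DWL = ½ × 73 × 21 = 766.5.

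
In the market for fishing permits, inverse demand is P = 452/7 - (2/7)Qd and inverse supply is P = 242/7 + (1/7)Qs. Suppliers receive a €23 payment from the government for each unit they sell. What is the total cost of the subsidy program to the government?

Government cost = 8533/3

Pre-subsidy: 452/7 - (2/7)Q = 242/7 + (1/7)Q gives Q* = 70 and P* = 312/7.
With the subsidy, sellers receive Ps = Pb + 23 for each unit, where Pb is the price buyers pay.
On the curves, Pb = 452/7 - (2/7)Q and Ps = 242/7 + (1/7)Q; the wedge Ps − Pb = 23 gives 242/7 + (1/7)Q − (452/7 - (2/7)Q) = 23, so Q' = 371/3.
Then Pb = 452/7 − (2/7)·(371/3) = 614/21 and Ps = 242/7 + (1/7)·(371/3) = 1097/21.
Government outlay = subsidy × quantity = 23 × 371/3 = 8533/3.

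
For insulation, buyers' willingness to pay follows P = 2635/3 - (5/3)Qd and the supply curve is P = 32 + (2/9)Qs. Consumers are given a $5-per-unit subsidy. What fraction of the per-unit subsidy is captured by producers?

Pre-subsidy: 2635/3 - (5/3)Q = 32 + (2/9)Q gives Q* = 7617/17 and P* = 6710/51.
With the rebate, buyers effectively pay Pb = Ps − 5, where Ps is the price sellers receive.
On the curves, Pb = 2635/3 - (5/3)Q and Ps = 32 + (2/9)Q; the wedge Ps − Pb = 5 gives 32 + (2/9)Q − (2635/3 - (5/3)Q) = 5, so Q' = 7662/17.
Then Pb = 2635/3 − (5/3)·(7662/17) = 6485/51 and Ps = 32 + (2/9)·(7662/17) = 6740/51.
Buyers' price falls by P* − Pb = 6710/51 − 6485/51 = 75/17; sellers' price rises by Ps − P* = 6740/51 − 6710/51 = 10/17.
So producers capture (10/17)/5 = 2/17 of each unit of subsidy.

Producer share = 2/17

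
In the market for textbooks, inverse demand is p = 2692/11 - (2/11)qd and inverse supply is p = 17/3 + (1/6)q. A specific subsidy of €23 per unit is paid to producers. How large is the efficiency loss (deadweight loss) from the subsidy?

Pre-subsidy: 2692/11 - (2/11)q = 17/3 + (1/6)q gives q* = 686 and p* = 120.
With the subsidy, sellers receive ps = pb + 23 for each unit, where pb is the price buyers pay.
On the curves, pb = 2692/11 - (2/11)q and ps = 17/3 + (1/6)q; the wedge ps − pb = 23 gives 17/3 + (1/6)q − (2692/11 - (2/11)q) = 23, so q' = 752.
Then pb = 2692/11 − (2/11)·752 = 108 and ps = 17/3 + (1/6)·752 = 131.
The subsidy expands output by 752 − 686 = 66 past the efficient level; on those units the gap between marginal cost and willingness to pay runs from 0 up to 23.
DWL = ½ × 23 × 66 = 759.

Deadweight loss = €759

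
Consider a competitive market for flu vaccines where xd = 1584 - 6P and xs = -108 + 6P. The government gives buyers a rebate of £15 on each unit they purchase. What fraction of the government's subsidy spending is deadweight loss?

Pre-subsidy: 1584 - 6P = -108 + 6P gives P* = 141, x* = 738.
With the rebate, buyers effectively pay Pb = Ps − 15, where Ps is the price sellers receive.
Demand in terms of Ps becomes xd = 1584 − 6(Ps − 15) = 1674 - 6Ps. Setting this equal to supply: 1674 - 6Ps = -108 + 6Ps, so Ps = 148.5.
Buyers pay Pb = 148.5 − 15 = 133.5; x' = -108 + 6·148.5 = 783.
ΔCS = ½(738 + 783)(141 − 133.5) = 5703.75; ΔPS = ½(738 + 783)(148.5 − 141) = 5703.75.
Government spending = 15 × 783 = 11745.
DWL = ½ × 15 × (783 − 738) = 337.5; fraction = 337.5 / 11745 = 5/174.

DWL / government spending = 5/174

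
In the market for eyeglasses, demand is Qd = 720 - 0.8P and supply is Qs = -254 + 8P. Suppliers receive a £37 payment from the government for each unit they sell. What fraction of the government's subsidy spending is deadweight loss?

Pre-subsidy: 720 - 0.8P = -254 + 8P gives P* = 2435/22, Q* = 6946/11.
With the subsidy, sellers receive Ps = Pb + 37 for each unit, where Pb is the price buyers pay.
Supply in terms of Pb becomes Qs = -254 + 8(Pb + 37) = 42 + 8Pb. Setting this equal to demand: 720 - 0.8Pb = 42 + 8Pb, so Pb = 1695/22.
Sellers receive Ps = 1695/22 + 37 = 2509/22; Q' = 720 − 0.8·(1695/22) = 7242/11.
ΔCS = ½(6946/11 + 7242/11)(2435/22 − 1695/22) = 2624780/121; ΔPS = ½(6946/11 + 7242/11)(2509/22 − 2435/22) = 262478/121.
Government spending = 37 × 7242/11 = 267954/11.
DWL = ½ × 37 × (7242/11 − 6946/11) = 5476/11; fraction = (5476/11) / (267954/11) = 74/3621.

DWL / government spending = 74/3621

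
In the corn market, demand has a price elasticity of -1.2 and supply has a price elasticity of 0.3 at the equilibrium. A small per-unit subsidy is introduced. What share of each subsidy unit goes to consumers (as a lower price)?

For a small subsidy around the equilibrium, the benefit split depends on the relative slopes, which at a point are proportional to the elasticities.
Buyer share = εs/(εs + |εd|) = 0.3/(0.3 + 1.2) = 0.2; seller share = |εd|/(εs + |εd|) = 0.8.

Consumer share = 0.2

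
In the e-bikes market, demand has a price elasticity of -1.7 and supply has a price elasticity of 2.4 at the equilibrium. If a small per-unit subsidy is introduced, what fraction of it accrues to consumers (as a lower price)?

Consumer share = 24/41

For a small subsidy around the equilibrium, the benefit split depends on the relative slopes, which at a point are proportional to the elasticities.
Buyer share = εs/(εs + |εd|) = 2.4/(2.4 + 1.7) = 24/41; seller share = |εd|/(εs + |εd|) = 17/41.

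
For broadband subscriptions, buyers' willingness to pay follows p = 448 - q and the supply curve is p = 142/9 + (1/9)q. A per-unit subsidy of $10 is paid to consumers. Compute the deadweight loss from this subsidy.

Deadweight loss = $45

Pre-subsidy: 448 - q = 142/9 + (1/9)q gives q* = 389 and p* = 59.
With the rebate, buyers effectively pay pb = ps − 10, where ps is the price sellers receive.
On the curves, pb = 448 - q and ps = 142/9 + (1/9)q; the wedge ps − pb = 10 gives 142/9 + (1/9)q − (448 - q) = 10, so q' = 398.
Then pb = 448 − 1·398 = 50 and ps = 142/9 + (1/9)·398 = 60.
The subsidy expands output by 398 − 389 = 9 past the efficient level; on those units the gap between marginal cost and willingness to pay runs from 0 up to 10.
DWL = ½ × 10 × 9 = 45.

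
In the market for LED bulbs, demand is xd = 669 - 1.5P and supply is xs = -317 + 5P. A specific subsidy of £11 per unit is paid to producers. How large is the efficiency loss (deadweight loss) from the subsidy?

Deadweight loss = 1815/26

Pre-subsidy: 669 - 1.5P = -317 + 5P gives P* = 1972/13, x* = 5739/13.
With the subsidy, sellers receive Ps = Pb + 11 for each unit, where Pb is the price buyers pay.
Supply in terms of Pb becomes xs = -317 + 5(Pb + 11) = -262 + 5Pb. Setting this equal to demand: 669 - 1.5Pb = -262 + 5Pb, so Pb = 1862/13.
Sellers receive Ps = 1862/13 + 11 = 2005/13; x' = 669 − 1.5·(1862/13) = 5904/13.
The subsidy expands output by 5904/13 − 5739/13 = 165/13 past the efficient level; on those units the gap between marginal cost and willingness to pay runs from 0 up to 11.
DWL = ½ × 11 × 165/13 = 1815/26.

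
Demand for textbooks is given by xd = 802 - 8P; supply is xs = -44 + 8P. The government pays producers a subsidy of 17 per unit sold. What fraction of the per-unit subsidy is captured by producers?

Pre-subsidy: 802 - 8P = -44 + 8P gives P* = 52.875, x* = 379.
With the subsidy, sellers receive Ps = Pb + 17 for each unit, where Pb is the price buyers pay.
Supply in terms of Pb becomes xs = -44 + 8(Pb + 17) = 92 + 8Pb. Setting this equal to demand: 802 - 8Pb = 92 + 8Pb, so Pb = 44.375.
Sellers receive Ps = 44.375 + 17 = 61.375; x' = 802 − 8·44.375 = 447.
Buyers' price falls by P* − Pb = 52.875 − 44.375 = 8.5; sellers' price rises by Ps − P* = 61.375 − 52.875 = 8.5.
So producers capture 8.5/17 = 0.5 of each unit of subsidy.

Producer share = 0.5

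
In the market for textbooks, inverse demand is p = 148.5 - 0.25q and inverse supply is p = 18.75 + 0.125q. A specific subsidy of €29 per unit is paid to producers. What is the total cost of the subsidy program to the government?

Government cost = 36830/3

Pre-subsidy: 148.5 - 0.25q = 18.75 + 0.125q gives q* = 346 and p* = 62.
With the subsidy, sellers receive ps = pb + 29 for each unit, where pb is the price buyers pay.
On the curves, pb = 148.5 - 0.25q and ps = 18.75 + 0.125q; the wedge ps − pb = 29 gives 18.75 + 0.125q − (148.5 - 0.25q) = 29, so q' = 1270/3.
Then pb = 148.5 − 0.25·(1270/3) = 128/3 and ps = 18.75 + 0.125·(1270/3) = 215/3.
Government outlay = subsidy × quantity = 29 × 1270/3 = 36830/3.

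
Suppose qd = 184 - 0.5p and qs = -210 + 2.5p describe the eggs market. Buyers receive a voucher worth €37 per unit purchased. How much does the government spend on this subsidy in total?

Pre-subsidy: 184 - 0.5p = -210 + 2.5p gives p* = 394/3, q* = 355/3.
With the rebate, buyers effectively pay pb = ps − 37, where ps is the price sellers receive.
Demand in terms of ps becomes qd = 184 − 0.5(ps − 37) = 202.5 - 0.5ps. Setting this equal to supply: 202.5 - 0.5ps = -210 + 2.5ps, so ps = 137.5.
Buyers pay pb = 137.5 − 37 = 100.5; q' = -210 + 2.5·137.5 = 133.75.
Government outlay = subsidy × quantity = 37 × 133.75 = 4948.75.

Government cost = €4948.75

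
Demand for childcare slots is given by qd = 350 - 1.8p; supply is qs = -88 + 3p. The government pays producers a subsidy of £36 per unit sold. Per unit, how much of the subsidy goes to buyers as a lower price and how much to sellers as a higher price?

Buyers gain £22.5 per unit; sellers gain £13.5 per unit

Pre-subsidy: 350 - 1.8p = -88 + 3p gives p* = 91.25, q* = 185.75.
With the subsidy, sellers receive ps = pb + 36 for each unit, where pb is the price buyers pay.
Supply in terms of pb becomes qs = -88 + 3(pb + 36) = 20 + 3pb. Setting this equal to demand: 350 - 1.8pb = 20 + 3pb, so pb = 68.75.
Sellers receive ps = 68.75 + 36 = 104.75; q' = 350 − 1.8·68.75 = 226.25.
Buyers' price falls by p* − pb = 91.25 − 68.75 = 22.5; sellers' price rises by ps − p* = 104.75 − 91.25 = 13.5.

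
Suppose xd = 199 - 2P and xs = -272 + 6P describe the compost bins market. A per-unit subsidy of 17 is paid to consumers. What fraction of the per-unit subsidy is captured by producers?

Producer share = 0.25

Pre-subsidy: 199 - 2P = -272 + 6P gives P* = 58.875, x* = 81.25.
With the rebate, buyers effectively pay Pb = Ps − 17, where Ps is the price sellers receive.
Demand in terms of Ps becomes xd = 199 − 2(Ps − 17) = 233 - 2Ps. Setting this equal to supply: 233 - 2Ps = -272 + 6Ps, so Ps = 63.125.
Buyers pay Pb = 63.125 − 17 = 46.125; x' = -272 + 6·63.125 = 106.75.
Buyers' price falls by P* − Pb = 58.875 − 46.125 = 12.75; sellers' price rises by Ps − P* = 63.125 − 58.875 = 4.25.
So producers capture 4.25/17 = 0.25 of each unit of subsidy.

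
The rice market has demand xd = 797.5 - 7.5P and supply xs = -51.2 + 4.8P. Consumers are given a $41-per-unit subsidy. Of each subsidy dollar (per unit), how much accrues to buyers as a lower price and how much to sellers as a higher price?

Buyers gain $16 per unit; sellers gain $25 per unit

Pre-subsidy: 797.5 - 7.5P = -51.2 + 4.8P gives P* = 69, x* = 280.
With the rebate, buyers effectively pay Pb = Ps − 41, where Ps is the price sellers receive.
Demand in terms of Ps becomes xd = 797.5 − 7.5(Ps − 41) = 1105 - 7.5Ps. Setting this equal to supply: 1105 - 7.5Ps = -51.2 + 4.8Ps, so Ps = 94.
Buyers pay Pb = 94 − 41 = 53; x' = -51.2 + 4.8·94 = 400.
Buyers' price falls by P* − Pb = 69 − 53 = 16; sellers' price rises by Ps − P* = 94 − 69 = 25.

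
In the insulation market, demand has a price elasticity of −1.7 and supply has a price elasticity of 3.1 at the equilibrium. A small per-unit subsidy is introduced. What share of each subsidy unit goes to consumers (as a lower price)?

For a small subsidy around the equilibrium, the benefit split depends on the relative slopes, which at a point are proportional to the elasticities.
Buyer share = εs/(εs + |εd|) = 3.1/(3.1 + 1.7) = 31/48; seller share = |εd|/(εs + |εd|) = 17/48.

Consumer share = 31/48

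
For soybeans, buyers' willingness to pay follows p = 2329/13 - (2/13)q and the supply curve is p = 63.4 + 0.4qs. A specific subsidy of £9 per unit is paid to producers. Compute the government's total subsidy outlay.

Pre-subsidy: 2329/13 - (2/13)q = 63.4 + 0.4q gives q* = 209 and p* = 147.
With the subsidy, sellers receive ps = pb + 9 for each unit, where pb is the price buyers pay.
On the curves, pb = 2329/13 - (2/13)q and ps = 63.4 + 0.4q; the wedge ps − pb = 9 gives 63.4 + 0.4q − (2329/13 - (2/13)q) = 9, so q' = 225.25.
Then pb = 2329/13 − (2/13)·225.25 = 144.5 and ps = 63.4 + 0.4·225.25 = 153.5.
Government outlay = subsidy × quantity = 9 × 225.25 = 2027.25.

Government cost = £2027.25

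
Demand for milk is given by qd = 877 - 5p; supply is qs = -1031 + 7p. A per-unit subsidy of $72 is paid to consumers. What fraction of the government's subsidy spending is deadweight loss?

Pre-subsidy: 877 - 5p = -1031 + 7p gives p* = 159, q* = 82.
With the rebate, buyers effectively pay pb = ps − 72, where ps is the price sellers receive.
Demand in terms of ps becomes qd = 877 − 5(ps − 72) = 1237 - 5ps. Setting this equal to supply: 1237 - 5ps = -1031 + 7ps, so ps = 189.
Buyers pay pb = 189 − 72 = 117; q' = -1031 + 7·189 = 292.
ΔCS = ½(82 + 292)(159 − 117) = 7854; ΔPS = ½(82 + 292)(189 − 159) = 5610.
Government spending = 72 × 292 = 21024.
DWL = ½ × 72 × (292 − 82) = 7560; fraction = 7560 / 21024 = 105/292.

DWL / government spending = 105/292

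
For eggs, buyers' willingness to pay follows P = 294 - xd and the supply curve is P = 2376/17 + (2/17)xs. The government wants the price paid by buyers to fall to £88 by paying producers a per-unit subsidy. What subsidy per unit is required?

At a buyer price of 88, quantity demanded is 294 − 1·88 = 206.
Sellers supply 206 only when they receive Ps = 2376/17 + (2/17)·206 = 164.
s = Ps − Pb = 164 − 88 = 76.

Required subsidy s = £76 per unit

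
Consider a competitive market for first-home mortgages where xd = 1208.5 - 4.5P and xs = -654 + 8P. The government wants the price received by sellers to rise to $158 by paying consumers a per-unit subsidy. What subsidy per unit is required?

Required subsidy s = $25 per unit

At a seller price of 158, quantity supplied is -654 + 8·158 = 610.
Buyers absorb 610 only when they pay Pb with 1208.5 − 4.5·Pb = 610, i.e. Pb = 133.
s = Ps − Pb = 158 − 133 = 25.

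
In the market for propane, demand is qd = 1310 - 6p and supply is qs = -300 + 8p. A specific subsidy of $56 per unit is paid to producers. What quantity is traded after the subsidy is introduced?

Pre-subsidy: 1310 - 6p = -300 + 8p gives p* = 115, q* = 620.
With the subsidy, sellers receive ps = pb + 56 for each unit, where pb is the price buyers pay.
Supply in terms of pb becomes qs = -300 + 8(pb + 56) = 148 + 8pb. Setting this equal to demand: 1310 - 6pb = 148 + 8pb, so pb = 83.
Sellers receive ps = 83 + 56 = 139; q' = 1310 − 6·83 = 812.

q' = 812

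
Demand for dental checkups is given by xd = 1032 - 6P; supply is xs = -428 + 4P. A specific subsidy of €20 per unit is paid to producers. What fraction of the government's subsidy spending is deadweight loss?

DWL / government spending = 2/17

Pre-subsidy: 1032 - 6P = -428 + 4P gives P* = 146, x* = 156.
With the subsidy, sellers receive Ps = Pb + 20 for each unit, where Pb is the price buyers pay.
Supply in terms of Pb becomes xs = -428 + 4(Pb + 20) = -348 + 4Pb. Setting this equal to demand: 1032 - 6Pb = -348 + 4Pb, so Pb = 138.
Sellers receive Ps = 138 + 20 = 158; x' = 1032 − 6·138 = 204.
ΔCS = ½(156 + 204)(146 − 138) = 1440; ΔPS = ½(156 + 204)(158 − 146) = 2160.
Government spending = 20 × 204 = 4080.
DWL = ½ × 20 × (204 − 156) = 480; fraction = 480 / 4080 = 2/17.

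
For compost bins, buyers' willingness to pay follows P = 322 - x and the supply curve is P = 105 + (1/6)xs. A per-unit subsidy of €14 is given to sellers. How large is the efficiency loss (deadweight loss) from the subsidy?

Pre-subsidy: 322 - x = 105 + (1/6)x gives x* = 186 and P* = 136.
With the subsidy, sellers receive Ps = Pb + 14 for each unit, where Pb is the price buyers pay.
On the curves, Pb = 322 - x and Ps = 105 + (1/6)x; the wedge Ps − Pb = 14 gives 105 + (1/6)x − (322 - x) = 14, so x' = 198.
Then Pb = 322 − 1·198 = 124 and Ps = 105 + (1/6)·198 = 138.
The subsidy expands output by 198 − 186 = 12 past the efficient level; on those units the gap between marginal cost and willingness to pay runs from 0 up to 14.
DWL = ½ × 14 × 12 = 84.

Deadweight loss = €84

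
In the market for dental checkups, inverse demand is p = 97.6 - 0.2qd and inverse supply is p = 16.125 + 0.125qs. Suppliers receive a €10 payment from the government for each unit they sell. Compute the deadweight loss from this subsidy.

Pre-subsidy: 97.6 - 0.2q = 16.125 + 0.125q gives q* = 3259/13 and p* = 617/13.
With the subsidy, sellers receive ps = pb + 10 for each unit, where pb is the price buyers pay.
On the curves, pb = 97.6 - 0.2q and ps = 16.125 + 0.125q; the wedge ps − pb = 10 gives 16.125 + 0.125q − (97.6 - 0.2q) = 10, so q' = 3659/13.
Then pb = 97.6 − 0.2·(3659/13) = 537/13 and ps = 16.125 + 0.125·(3659/13) = 667/13.
The subsidy expands output by 3659/13 − 3259/13 = 400/13 past the efficient level; on those units the gap between marginal cost and willingness to pay runs from 0 up to 10.
DWL = ½ × 10 × 400/13 = 2000/13.

Deadweight loss = 2000/13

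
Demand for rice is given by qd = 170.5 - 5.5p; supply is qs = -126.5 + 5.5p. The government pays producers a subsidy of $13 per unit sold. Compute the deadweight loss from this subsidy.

Pre-subsidy: 170.5 - 5.5p = -126.5 + 5.5p gives p* = 27, q* = 22.
With the subsidy, sellers receive ps = pb + 13 for each unit, where pb is the price buyers pay.
Supply in terms of pb becomes qs = -126.5 + 5.5(pb + 13) = -55 + 5.5pb. Setting this equal to demand: 170.5 - 5.5pb = -55 + 5.5pb, so pb = 20.5.
Sellers receive ps = 20.5 + 13 = 33.5; q' = 170.5 − 5.5·20.5 = 57.75.
The subsidy expands output by 57.75 − 22 = 35.75 past the efficient level; on those units the gap between marginal cost and willingness to pay runs from 0 up to 13.
DWL = ½ × 13 × 35.75 = 232.375.

Deadweight loss = $232.375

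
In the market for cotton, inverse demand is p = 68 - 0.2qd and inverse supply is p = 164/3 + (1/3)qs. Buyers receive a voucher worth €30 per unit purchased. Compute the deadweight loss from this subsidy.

Pre-subsidy: 68 - 0.2q = 164/3 + (1/3)q gives q* = 25 and p* = 63.
With the rebate, buyers effectively pay pb = ps − 30, where ps is the price sellers receive.
On the curves, pb = 68 - 0.2q and ps = 164/3 + (1/3)q; the wedge ps − pb = 30 gives 164/3 + (1/3)q − (68 - 0.2q) = 30, so q' = 81.25.
Then pb = 68 − 0.2·81.25 = 51.75 and ps = 164/3 + (1/3)·81.25 = 81.75.
The subsidy expands output by 81.25 − 25 = 56.25 past the efficient level; on those units the gap between marginal cost and willingness to pay runs from 0 up to 30.
DWL = ½ × 30 × 56.25 = 843.75.

Deadweight loss = €843.75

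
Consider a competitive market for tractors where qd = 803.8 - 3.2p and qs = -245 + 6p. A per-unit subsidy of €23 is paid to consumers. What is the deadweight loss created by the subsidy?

Pre-subsidy: 803.8 - 3.2p = -245 + 6p gives p* = 114, q* = 439.
With the rebate, buyers effectively pay pb = ps − 23, where ps is the price sellers receive.
Demand in terms of ps becomes qd = 803.8 − 3.2(ps − 23) = 877.4 - 3.2ps. Setting this equal to supply: 877.4 - 3.2ps = -245 + 6ps, so ps = 122.
Buyers pay pb = 122 − 23 = 99; q' = -245 + 6·122 = 487.
The subsidy expands output by 487 − 439 = 48 past the efficient level; on those units the gap between marginal cost and willingness to pay runs from 0 up to 23.
DWL = ½ × 23 × 48 = 552.

Deadweight loss = €552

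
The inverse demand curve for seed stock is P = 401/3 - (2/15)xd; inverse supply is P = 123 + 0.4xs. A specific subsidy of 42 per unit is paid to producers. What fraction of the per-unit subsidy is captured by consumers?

Pre-subsidy: 401/3 - (2/15)x = 123 + 0.4x gives x* = 20 and P* = 131.
With the subsidy, sellers receive Ps = Pb + 42 for each unit, where Pb is the price buyers pay.
On the curves, Pb = 401/3 - (2/15)x and Ps = 123 + 0.4x; the wedge Ps − Pb = 42 gives 123 + 0.4x − (401/3 - (2/15)x) = 42, so x' = 98.75.
Then Pb = 401/3 − (2/15)·98.75 = 120.5 and Ps = 123 + 0.4·98.75 = 162.5.
Buyers' price falls by P* − Pb = 131 − 120.5 = 10.5; sellers' price rises by Ps − P* = 162.5 − 131 = 31.5.
So consumers capture 10.5/42 = 0.25 of each unit of subsidy.

Consumer share = 0.25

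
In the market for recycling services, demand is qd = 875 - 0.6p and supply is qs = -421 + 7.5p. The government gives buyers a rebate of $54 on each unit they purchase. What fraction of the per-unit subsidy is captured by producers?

Pre-subsidy: 875 - 0.6p = -421 + 7.5p gives p* = 160, q* = 779.
With the rebate, buyers effectively pay pb = ps − 54, where ps is the price sellers receive.
Demand in terms of ps becomes qd = 875 − 0.6(ps − 54) = 907.4 - 0.6ps. Setting this equal to supply: 907.4 - 0.6ps = -421 + 7.5ps, so ps = 164.
Buyers pay pb = 164 − 54 = 110; q' = -421 + 7.5·164 = 809.
Buyers' price falls by p* − pb = 160 − 110 = 50; sellers' price rises by ps − p* = 164 − 160 = 4.
So producers capture 4/54 = 2/27 of each unit of subsidy.

Producer share = 2/27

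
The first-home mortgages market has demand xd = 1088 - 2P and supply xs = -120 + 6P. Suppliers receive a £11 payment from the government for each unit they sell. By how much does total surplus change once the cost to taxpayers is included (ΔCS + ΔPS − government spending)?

Pre-subsidy: 1088 - 2P = -120 + 6P gives P* = 151, x* = 786.
With the subsidy, sellers receive Ps = Pb + 11 for each unit, where Pb is the price buyers pay.
Supply in terms of Pb becomes xs = -120 + 6(Pb + 11) = -54 + 6Pb. Setting this equal to demand: 1088 - 2Pb = -54 + 6Pb, so Pb = 142.75.
Sellers receive Ps = 142.75 + 11 = 153.75; x' = 1088 − 2·142.75 = 802.5.
ΔCS = ½(786 + 802.5)(151 − 142.75) = 6552.5625; ΔPS = ½(786 + 802.5)(153.75 − 151) = 2184.1875.
Government spending = 11 × 802.5 = 8827.5.
Net change = 6552.5625 + 2184.1875 − 8827.5 = -90.75. The loss equals the DWL triangle ½·11·16.5.

Net change in total surplus = -£90.75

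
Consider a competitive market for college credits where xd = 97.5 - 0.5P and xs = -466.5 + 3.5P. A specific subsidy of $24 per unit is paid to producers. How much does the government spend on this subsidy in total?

Pre-subsidy: 97.5 - 0.5P = -466.5 + 3.5P gives P* = 141, x* = 27.
With the subsidy, sellers receive Ps = Pb + 24 for each unit, where Pb is the price buyers pay.
Supply in terms of Pb becomes xs = -466.5 + 3.5(Pb + 24) = -382.5 + 3.5Pb. Setting this equal to demand: 97.5 - 0.5Pb = -382.5 + 3.5Pb, so Pb = 120.
Sellers receive Ps = 120 + 24 = 144; x' = 97.5 − 0.5·120 = 37.5.
Government outlay = subsidy × quantity = 24 × 37.5 = 900.

Government cost = $900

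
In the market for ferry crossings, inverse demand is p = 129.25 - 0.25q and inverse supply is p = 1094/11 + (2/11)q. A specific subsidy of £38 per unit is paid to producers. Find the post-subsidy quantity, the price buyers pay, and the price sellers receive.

Pre-subsidy: 129.25 - 0.25q = 1094/11 + (2/11)q gives q* = 69 and p* = 112.
With the subsidy, sellers receive ps = pb + 38 for each unit, where pb is the price buyers pay.
On the curves, pb = 129.25 - 0.25q and ps = 1094/11 + (2/11)q; the wedge ps − pb = 38 gives 1094/11 + (2/11)q − (129.25 - 0.25q) = 38, so q' = 157.
Then pb = 129.25 − 0.25·157 = 90 and ps = 1094/11 + (2/11)·157 = 128.

q' = 157; buyers pay £90; sellers receive £128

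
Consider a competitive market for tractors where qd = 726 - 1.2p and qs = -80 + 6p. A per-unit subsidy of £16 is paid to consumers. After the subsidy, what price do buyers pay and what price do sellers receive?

Buyers pay 1775/18; sellers receive 2063/18

Pre-subsidy: 726 - 1.2p = -80 + 6p gives p* = 2015/18, q* = 1775/3.
With the rebate, buyers effectively pay pb = ps − 16, where ps is the price sellers receive.
Demand in terms of ps becomes qd = 726 − 1.2(ps − 16) = 745.2 - 1.2ps. Setting this equal to supply: 745.2 - 1.2ps = -80 + 6ps, so ps = 2063/18.
Buyers pay pb = 2063/18 − 16 = 1775/18; q' = -80 + 6·(2063/18) = 1823/3.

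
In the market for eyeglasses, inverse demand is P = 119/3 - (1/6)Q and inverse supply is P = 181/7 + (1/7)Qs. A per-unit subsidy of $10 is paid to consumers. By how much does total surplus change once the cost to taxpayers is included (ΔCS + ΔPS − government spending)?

Net change in total surplus = -2100/13

Pre-subsidy: 119/3 - (1/6)Q = 181/7 + (1/7)Q gives Q* = 580/13 and P* = 419/13.
With the rebate, buyers effectively pay Pb = Ps − 10, where Ps is the price sellers receive.
On the curves, Pb = 119/3 - (1/6)Q and Ps = 181/7 + (1/7)Q; the wedge Ps − Pb = 10 gives 181/7 + (1/7)Q − (119/3 - (1/6)Q) = 10, so Q' = 1000/13.
Then Pb = 119/3 − (1/6)·(1000/13) = 349/13 and Ps = 181/7 + (1/7)·(1000/13) = 479/13.
ΔCS = ½(580/13 + 1000/13)(419/13 − 349/13) = 55300/169; ΔPS = ½(580/13 + 1000/13)(479/13 − 419/13) = 47400/169.
Government spending = 10 × 1000/13 = 10000/13.
Net change = 55300/169 + 47400/169 − 10000/13 = -2100/13. The loss equals the DWL triangle ½·10·420/13.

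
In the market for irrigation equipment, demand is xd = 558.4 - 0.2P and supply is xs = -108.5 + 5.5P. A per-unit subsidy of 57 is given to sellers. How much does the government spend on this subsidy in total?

Government cost = 31122

Pre-subsidy: 558.4 - 0.2P = -108.5 + 5.5P gives P* = 117, x* = 535.
With the subsidy, sellers receive Ps = Pb + 57 for each unit, where Pb is the price buyers pay.
Supply in terms of Pb becomes xs = -108.5 + 5.5(Pb + 57) = 205 + 5.5Pb. Setting this equal to demand: 558.4 - 0.2Pb = 205 + 5.5Pb, so Pb = 62.
Sellers receive Ps = 62 + 57 = 119; x' = 558.4 − 0.2·62 = 546.
Government outlay = subsidy × quantity = 57 × 546 = 31122.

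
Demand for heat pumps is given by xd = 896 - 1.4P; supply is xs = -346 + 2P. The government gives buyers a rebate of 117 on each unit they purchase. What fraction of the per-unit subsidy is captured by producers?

Producer share = 7/17

Pre-subsidy: 896 - 1.4P = -346 + 2P gives P* = 6210/17, x* = 6538/17.
With the rebate, buyers effectively pay Pb = Ps − 117, where Ps is the price sellers receive.
Demand in terms of Ps becomes xd = 896 − 1.4(Ps − 117) = 1059.8 - 1.4Ps. Setting this equal to supply: 1059.8 - 1.4Ps = -346 + 2Ps, so Ps = 7029/17.
Buyers pay Pb = 7029/17 − 117 = 5040/17; x' = -346 + 2·(7029/17) = 8176/17.
Buyers' price falls by P* − Pb = 6210/17 − 5040/17 = 1170/17; sellers' price rises by Ps − P* = 7029/17 − 6210/17 = 819/17.
So producers capture (819/17)/117 = 7/17 of each unit of subsidy.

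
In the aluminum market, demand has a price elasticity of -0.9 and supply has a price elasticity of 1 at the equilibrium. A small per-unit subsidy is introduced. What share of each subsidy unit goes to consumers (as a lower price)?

For a small subsidy around the equilibrium, the benefit split depends on the relative slopes, which at a point are proportional to the elasticities.
Buyer share = εs/(εs + |εd|) = 1/(1 + 0.9) = 10/19; seller share = |εd|/(εs + |εd|) = 9/19.

Consumer share = 10/19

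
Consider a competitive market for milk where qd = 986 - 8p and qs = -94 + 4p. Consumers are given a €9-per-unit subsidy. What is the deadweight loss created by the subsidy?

Pre-subsidy: 986 - 8p = -94 + 4p gives p* = 90, q* = 266.
With the rebate, buyers effectively pay pb = ps − 9, where ps is the price sellers receive.
Demand in terms of ps becomes qd = 986 − 8(ps − 9) = 1058 - 8ps. Setting this equal to supply: 1058 - 8ps = -94 + 4ps, so ps = 96.
Buyers pay pb = 96 − 9 = 87; q' = -94 + 4·96 = 290.
The subsidy expands output by 290 − 266 = 24 past the efficient level; on those units the gap between marginal cost and willingness to pay runs from 0 up to 9.
DWL = ½ × 9 × 24 = 108.

Deadweight loss = €108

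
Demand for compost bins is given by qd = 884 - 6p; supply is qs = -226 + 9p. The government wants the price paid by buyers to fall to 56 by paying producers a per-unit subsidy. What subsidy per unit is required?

At a buyer price of 56, quantity demanded is 884 − 6·56 = 548.
Sellers supply 548 only when they receive ps with -226 + 9·ps = 548, i.e. ps = 86.
s = ps − pb = 86 − 56 = 30.

Required subsidy s = 30 per unit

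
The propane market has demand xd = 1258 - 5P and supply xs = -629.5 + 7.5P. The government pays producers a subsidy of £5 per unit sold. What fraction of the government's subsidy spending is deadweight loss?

Pre-subsidy: 1258 - 5P = -629.5 + 7.5P gives P* = 151, x* = 503.
With the subsidy, sellers receive Ps = Pb + 5 for each unit, where Pb is the price buyers pay.
Supply in terms of Pb becomes xs = -629.5 + 7.5(Pb + 5) = -592 + 7.5Pb. Setting this equal to demand: 1258 - 5Pb = -592 + 7.5Pb, so Pb = 148.
Sellers receive Ps = 148 + 5 = 153; x' = 1258 − 5·148 = 518.
ΔCS = ½(503 + 518)(151 − 148) = 1531.5; ΔPS = ½(503 + 518)(153 − 151) = 1021.
Government spending = 5 × 518 = 2590.
DWL = ½ × 5 × (518 − 503) = 37.5; fraction = 37.5 / 2590 = 15/1036.

DWL / government spending = 15/1036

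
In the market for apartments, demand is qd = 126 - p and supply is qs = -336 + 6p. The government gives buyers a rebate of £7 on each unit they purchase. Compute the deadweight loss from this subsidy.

Pre-subsidy: 126 - p = -336 + 6p gives p* = 66, q* = 60.
With the rebate, buyers effectively pay pb = ps − 7, where ps is the price sellers receive.
Demand in terms of ps becomes qd = 126 − 1(ps − 7) = 133 - ps. Setting this equal to supply: 133 - ps = -336 + 6ps, so ps = 67.
Buyers pay pb = 67 − 7 = 60; q' = -336 + 6·67 = 66.
The subsidy expands output by 66 − 60 = 6 past the efficient level; on those units the gap between marginal cost and willingness to pay runs from 0 up to 7.
DWL = ½ × 7 × 6 = 21.

Deadweight loss = £21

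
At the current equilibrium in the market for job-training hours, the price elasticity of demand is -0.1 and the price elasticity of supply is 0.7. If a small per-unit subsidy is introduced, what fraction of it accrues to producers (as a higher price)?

Producer share = 0.125

For a small subsidy around the equilibrium, the benefit split depends on the relative slopes, which at a point are proportional to the elasticities.
Buyer share = εs/(εs + |εd|) = 0.7/(0.7 + 0.1) = 0.875; seller share = |εd|/(εs + |εd|) = 0.125.
So producers capture 0.125 of the subsidy.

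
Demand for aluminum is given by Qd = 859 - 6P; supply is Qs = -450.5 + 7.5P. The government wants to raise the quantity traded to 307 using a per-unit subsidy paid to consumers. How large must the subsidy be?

At Q = 307, invert demand for the buyer price: Pb = (859 − 307)/6 = 92; invert supply for the seller price: Ps = (307 − (-450.5))/7.5 = 101.
The subsidy must fill the gap: s = Ps − Pb = 101 − 92 = 9.

Required subsidy s = 9 per unit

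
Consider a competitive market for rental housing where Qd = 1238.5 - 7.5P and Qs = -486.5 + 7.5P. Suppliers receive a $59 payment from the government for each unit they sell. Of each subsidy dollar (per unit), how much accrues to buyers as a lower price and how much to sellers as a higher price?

Pre-subsidy: 1238.5 - 7.5P = -486.5 + 7.5P gives P* = 115, Q* = 376.
With the subsidy, sellers receive Ps = Pb + 59 for each unit, where Pb is the price buyers pay.
Supply in terms of Pb becomes Qs = -486.5 + 7.5(Pb + 59) = -44 + 7.5Pb. Setting this equal to demand: 1238.5 - 7.5Pb = -44 + 7.5Pb, so Pb = 85.5.
Sellers receive Ps = 85.5 + 59 = 144.5; Q' = 1238.5 − 7.5·85.5 = 597.25.
Buyers' price falls by P* − Pb = 115 − 85.5 = 29.5; sellers' price rises by Ps − P* = 144.5 − 115 = 29.5.

Buyers gain $29.5 per unit; sellers gain $29.5 per unit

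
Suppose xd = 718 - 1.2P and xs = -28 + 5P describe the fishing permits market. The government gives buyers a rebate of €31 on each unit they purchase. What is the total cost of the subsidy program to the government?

Pre-subsidy: 718 - 1.2P = -28 + 5P gives P* = 3730/31, x* = 17782/31.
With the rebate, buyers effectively pay Pb = Ps − 31, where Ps is the price sellers receive.
Demand in terms of Ps becomes xd = 718 − 1.2(Ps − 31) = 755.2 - 1.2Ps. Setting this equal to supply: 755.2 - 1.2Ps = -28 + 5Ps, so Ps = 3916/31.
Buyers pay Pb = 3916/31 − 31 = 2955/31; x' = -28 + 5·(3916/31) = 18712/31.
Government outlay = subsidy × quantity = 31 × 18712/31 = 18712.

Government cost = €18712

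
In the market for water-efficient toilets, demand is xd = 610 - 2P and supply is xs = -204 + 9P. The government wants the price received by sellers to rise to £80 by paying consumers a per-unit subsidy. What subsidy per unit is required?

At a seller price of 80, quantity supplied is -204 + 9·80 = 516.
Buyers absorb 516 only when they pay Pb with 610 − 2·Pb = 516, i.e. Pb = 47.
s = Ps − Pb = 80 − 47 = 33.

Required subsidy s = £33 per unit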